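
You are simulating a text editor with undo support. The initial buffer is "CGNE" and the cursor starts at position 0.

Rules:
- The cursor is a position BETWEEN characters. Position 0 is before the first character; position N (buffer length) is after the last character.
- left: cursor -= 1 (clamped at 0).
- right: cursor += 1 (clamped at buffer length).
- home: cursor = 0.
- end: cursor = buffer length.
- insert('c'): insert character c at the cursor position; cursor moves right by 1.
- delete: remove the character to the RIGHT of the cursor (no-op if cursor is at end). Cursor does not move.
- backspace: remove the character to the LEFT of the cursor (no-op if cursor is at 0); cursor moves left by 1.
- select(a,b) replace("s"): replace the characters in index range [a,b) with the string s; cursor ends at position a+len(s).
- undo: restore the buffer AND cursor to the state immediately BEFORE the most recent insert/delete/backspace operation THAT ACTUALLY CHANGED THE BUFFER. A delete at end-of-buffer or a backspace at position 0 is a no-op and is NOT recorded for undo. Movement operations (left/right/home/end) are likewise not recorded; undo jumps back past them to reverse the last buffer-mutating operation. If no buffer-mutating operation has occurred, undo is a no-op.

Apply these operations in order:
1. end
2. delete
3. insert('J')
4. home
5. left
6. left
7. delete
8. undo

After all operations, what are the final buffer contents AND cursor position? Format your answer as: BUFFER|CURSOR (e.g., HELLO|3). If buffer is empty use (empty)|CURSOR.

After op 1 (end): buf='CGNE' cursor=4
After op 2 (delete): buf='CGNE' cursor=4
After op 3 (insert('J')): buf='CGNEJ' cursor=5
After op 4 (home): buf='CGNEJ' cursor=0
After op 5 (left): buf='CGNEJ' cursor=0
After op 6 (left): buf='CGNEJ' cursor=0
After op 7 (delete): buf='GNEJ' cursor=0
After op 8 (undo): buf='CGNEJ' cursor=0

Answer: CGNEJ|0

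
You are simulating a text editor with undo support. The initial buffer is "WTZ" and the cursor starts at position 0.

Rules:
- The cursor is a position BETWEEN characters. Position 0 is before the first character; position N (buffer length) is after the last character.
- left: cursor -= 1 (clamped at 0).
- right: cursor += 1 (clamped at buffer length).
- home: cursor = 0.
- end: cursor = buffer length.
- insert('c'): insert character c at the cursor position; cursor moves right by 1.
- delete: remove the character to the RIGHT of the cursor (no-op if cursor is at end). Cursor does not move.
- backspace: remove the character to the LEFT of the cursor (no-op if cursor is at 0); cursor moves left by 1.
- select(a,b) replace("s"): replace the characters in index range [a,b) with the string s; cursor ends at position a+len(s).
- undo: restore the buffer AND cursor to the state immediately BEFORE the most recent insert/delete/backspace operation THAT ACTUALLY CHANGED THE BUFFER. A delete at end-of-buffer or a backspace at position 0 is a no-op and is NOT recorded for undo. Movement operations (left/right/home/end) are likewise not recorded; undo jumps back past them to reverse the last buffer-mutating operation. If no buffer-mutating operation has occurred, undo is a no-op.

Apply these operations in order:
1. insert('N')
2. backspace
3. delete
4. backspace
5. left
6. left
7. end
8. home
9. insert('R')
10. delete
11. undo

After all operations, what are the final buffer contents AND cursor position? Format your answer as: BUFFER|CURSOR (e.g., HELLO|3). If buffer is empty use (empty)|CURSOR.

Answer: RTZ|1

Derivation:
After op 1 (insert('N')): buf='NWTZ' cursor=1
After op 2 (backspace): buf='WTZ' cursor=0
After op 3 (delete): buf='TZ' cursor=0
After op 4 (backspace): buf='TZ' cursor=0
After op 5 (left): buf='TZ' cursor=0
After op 6 (left): buf='TZ' cursor=0
After op 7 (end): buf='TZ' cursor=2
After op 8 (home): buf='TZ' cursor=0
After op 9 (insert('R')): buf='RTZ' cursor=1
After op 10 (delete): buf='RZ' cursor=1
After op 11 (undo): buf='RTZ' cursor=1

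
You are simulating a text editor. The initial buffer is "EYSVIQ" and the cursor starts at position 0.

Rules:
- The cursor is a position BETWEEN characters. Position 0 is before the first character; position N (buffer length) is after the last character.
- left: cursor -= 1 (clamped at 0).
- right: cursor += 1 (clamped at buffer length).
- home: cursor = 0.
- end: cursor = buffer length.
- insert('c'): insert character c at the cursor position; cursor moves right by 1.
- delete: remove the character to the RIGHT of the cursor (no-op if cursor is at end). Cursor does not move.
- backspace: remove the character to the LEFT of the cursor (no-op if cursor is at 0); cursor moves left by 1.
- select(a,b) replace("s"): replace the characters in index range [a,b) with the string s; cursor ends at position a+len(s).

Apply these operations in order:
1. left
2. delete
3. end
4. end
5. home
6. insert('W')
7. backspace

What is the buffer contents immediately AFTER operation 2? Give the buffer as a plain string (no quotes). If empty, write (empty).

Answer: YSVIQ

Derivation:
After op 1 (left): buf='EYSVIQ' cursor=0
After op 2 (delete): buf='YSVIQ' cursor=0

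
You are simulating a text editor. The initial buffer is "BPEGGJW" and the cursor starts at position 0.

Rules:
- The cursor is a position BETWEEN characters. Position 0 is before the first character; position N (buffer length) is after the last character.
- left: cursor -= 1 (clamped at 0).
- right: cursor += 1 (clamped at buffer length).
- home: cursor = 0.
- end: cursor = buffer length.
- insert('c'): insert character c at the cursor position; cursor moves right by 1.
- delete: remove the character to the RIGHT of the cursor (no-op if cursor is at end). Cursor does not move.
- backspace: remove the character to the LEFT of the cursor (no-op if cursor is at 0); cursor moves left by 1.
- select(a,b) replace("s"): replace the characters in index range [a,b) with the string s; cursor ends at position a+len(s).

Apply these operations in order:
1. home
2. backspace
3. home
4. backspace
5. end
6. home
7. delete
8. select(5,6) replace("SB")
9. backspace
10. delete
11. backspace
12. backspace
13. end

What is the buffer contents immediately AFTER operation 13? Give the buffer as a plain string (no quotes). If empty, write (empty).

Answer: PEGG

Derivation:
After op 1 (home): buf='BPEGGJW' cursor=0
After op 2 (backspace): buf='BPEGGJW' cursor=0
After op 3 (home): buf='BPEGGJW' cursor=0
After op 4 (backspace): buf='BPEGGJW' cursor=0
After op 5 (end): buf='BPEGGJW' cursor=7
After op 6 (home): buf='BPEGGJW' cursor=0
After op 7 (delete): buf='PEGGJW' cursor=0
After op 8 (select(5,6) replace("SB")): buf='PEGGJSB' cursor=7
After op 9 (backspace): buf='PEGGJS' cursor=6
After op 10 (delete): buf='PEGGJS' cursor=6
After op 11 (backspace): buf='PEGGJ' cursor=5
After op 12 (backspace): buf='PEGG' cursor=4
After op 13 (end): buf='PEGG' cursor=4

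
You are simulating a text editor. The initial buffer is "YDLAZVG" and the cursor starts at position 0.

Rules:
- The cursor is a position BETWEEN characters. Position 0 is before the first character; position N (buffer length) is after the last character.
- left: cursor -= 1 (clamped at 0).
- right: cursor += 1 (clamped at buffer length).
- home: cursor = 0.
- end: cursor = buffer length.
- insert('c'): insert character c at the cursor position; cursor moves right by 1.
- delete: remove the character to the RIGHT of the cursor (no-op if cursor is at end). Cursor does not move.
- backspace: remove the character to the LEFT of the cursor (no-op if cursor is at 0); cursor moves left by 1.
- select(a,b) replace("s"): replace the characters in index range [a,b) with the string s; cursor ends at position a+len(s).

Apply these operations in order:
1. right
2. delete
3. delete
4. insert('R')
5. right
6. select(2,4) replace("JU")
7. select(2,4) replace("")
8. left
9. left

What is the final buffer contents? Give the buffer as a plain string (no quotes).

After op 1 (right): buf='YDLAZVG' cursor=1
After op 2 (delete): buf='YLAZVG' cursor=1
After op 3 (delete): buf='YAZVG' cursor=1
After op 4 (insert('R')): buf='YRAZVG' cursor=2
After op 5 (right): buf='YRAZVG' cursor=3
After op 6 (select(2,4) replace("JU")): buf='YRJUVG' cursor=4
After op 7 (select(2,4) replace("")): buf='YRVG' cursor=2
After op 8 (left): buf='YRVG' cursor=1
After op 9 (left): buf='YRVG' cursor=0

Answer: YRVG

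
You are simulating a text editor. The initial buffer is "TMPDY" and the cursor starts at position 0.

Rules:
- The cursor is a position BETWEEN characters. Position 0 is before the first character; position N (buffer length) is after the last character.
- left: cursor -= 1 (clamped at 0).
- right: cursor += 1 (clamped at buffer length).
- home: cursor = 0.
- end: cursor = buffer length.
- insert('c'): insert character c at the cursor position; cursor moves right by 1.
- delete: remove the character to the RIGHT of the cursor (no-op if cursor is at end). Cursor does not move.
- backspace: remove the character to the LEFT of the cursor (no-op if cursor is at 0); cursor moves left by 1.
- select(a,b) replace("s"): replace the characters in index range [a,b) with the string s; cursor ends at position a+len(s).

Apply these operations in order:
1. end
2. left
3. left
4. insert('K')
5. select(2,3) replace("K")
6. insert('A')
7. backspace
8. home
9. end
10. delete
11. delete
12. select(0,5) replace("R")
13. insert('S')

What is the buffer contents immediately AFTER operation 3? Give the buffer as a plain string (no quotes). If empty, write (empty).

Answer: TMPDY

Derivation:
After op 1 (end): buf='TMPDY' cursor=5
After op 2 (left): buf='TMPDY' cursor=4
After op 3 (left): buf='TMPDY' cursor=3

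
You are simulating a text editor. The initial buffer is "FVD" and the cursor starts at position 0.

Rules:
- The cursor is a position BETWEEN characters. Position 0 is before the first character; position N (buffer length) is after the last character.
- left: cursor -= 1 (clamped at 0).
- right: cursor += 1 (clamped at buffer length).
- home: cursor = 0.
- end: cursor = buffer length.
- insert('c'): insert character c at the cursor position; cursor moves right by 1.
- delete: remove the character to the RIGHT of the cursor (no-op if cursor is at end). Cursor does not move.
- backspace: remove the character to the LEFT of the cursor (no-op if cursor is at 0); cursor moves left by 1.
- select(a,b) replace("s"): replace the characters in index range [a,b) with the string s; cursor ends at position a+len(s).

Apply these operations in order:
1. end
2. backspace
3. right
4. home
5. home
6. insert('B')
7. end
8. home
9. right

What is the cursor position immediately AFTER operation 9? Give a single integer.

After op 1 (end): buf='FVD' cursor=3
After op 2 (backspace): buf='FV' cursor=2
After op 3 (right): buf='FV' cursor=2
After op 4 (home): buf='FV' cursor=0
After op 5 (home): buf='FV' cursor=0
After op 6 (insert('B')): buf='BFV' cursor=1
After op 7 (end): buf='BFV' cursor=3
After op 8 (home): buf='BFV' cursor=0
After op 9 (right): buf='BFV' cursor=1

Answer: 1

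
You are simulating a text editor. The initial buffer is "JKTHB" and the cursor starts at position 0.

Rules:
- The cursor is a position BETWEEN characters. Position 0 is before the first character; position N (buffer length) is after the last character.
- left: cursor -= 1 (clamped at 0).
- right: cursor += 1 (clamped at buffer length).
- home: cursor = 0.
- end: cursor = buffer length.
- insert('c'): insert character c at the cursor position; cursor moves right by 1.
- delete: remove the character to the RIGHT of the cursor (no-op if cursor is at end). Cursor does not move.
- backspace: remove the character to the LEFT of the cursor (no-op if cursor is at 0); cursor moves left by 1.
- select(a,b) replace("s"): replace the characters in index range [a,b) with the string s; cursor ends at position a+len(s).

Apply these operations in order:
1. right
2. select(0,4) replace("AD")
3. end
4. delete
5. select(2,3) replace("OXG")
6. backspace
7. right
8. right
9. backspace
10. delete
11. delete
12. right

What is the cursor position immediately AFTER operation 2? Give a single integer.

After op 1 (right): buf='JKTHB' cursor=1
After op 2 (select(0,4) replace("AD")): buf='ADB' cursor=2

Answer: 2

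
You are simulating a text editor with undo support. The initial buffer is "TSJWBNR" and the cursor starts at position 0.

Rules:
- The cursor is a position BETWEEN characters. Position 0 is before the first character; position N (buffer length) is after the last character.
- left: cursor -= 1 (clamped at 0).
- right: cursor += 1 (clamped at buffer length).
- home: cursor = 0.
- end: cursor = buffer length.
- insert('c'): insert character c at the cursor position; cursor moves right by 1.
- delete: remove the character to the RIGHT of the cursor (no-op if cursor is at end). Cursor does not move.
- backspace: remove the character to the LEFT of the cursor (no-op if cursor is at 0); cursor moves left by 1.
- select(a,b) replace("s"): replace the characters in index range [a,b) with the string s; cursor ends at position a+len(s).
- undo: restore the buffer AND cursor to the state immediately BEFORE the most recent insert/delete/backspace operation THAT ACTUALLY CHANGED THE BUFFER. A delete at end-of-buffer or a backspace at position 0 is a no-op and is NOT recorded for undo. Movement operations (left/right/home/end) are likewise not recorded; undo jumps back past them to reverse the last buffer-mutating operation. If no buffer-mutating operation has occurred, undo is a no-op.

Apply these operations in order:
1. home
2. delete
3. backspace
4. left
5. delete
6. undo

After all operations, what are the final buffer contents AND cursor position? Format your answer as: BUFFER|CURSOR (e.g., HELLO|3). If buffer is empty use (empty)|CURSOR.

After op 1 (home): buf='TSJWBNR' cursor=0
After op 2 (delete): buf='SJWBNR' cursor=0
After op 3 (backspace): buf='SJWBNR' cursor=0
After op 4 (left): buf='SJWBNR' cursor=0
After op 5 (delete): buf='JWBNR' cursor=0
After op 6 (undo): buf='SJWBNR' cursor=0

Answer: SJWBNR|0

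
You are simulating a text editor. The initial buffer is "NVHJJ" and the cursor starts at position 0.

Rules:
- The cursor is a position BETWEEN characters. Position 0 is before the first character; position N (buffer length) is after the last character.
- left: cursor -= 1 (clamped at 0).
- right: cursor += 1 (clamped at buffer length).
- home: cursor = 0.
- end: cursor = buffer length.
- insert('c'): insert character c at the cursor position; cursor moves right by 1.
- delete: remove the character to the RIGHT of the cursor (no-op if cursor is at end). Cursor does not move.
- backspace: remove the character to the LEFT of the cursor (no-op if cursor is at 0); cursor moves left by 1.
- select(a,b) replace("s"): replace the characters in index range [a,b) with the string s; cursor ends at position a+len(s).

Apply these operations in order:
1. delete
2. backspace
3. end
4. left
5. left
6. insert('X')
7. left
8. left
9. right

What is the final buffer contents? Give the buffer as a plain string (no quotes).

After op 1 (delete): buf='VHJJ' cursor=0
After op 2 (backspace): buf='VHJJ' cursor=0
After op 3 (end): buf='VHJJ' cursor=4
After op 4 (left): buf='VHJJ' cursor=3
After op 5 (left): buf='VHJJ' cursor=2
After op 6 (insert('X')): buf='VHXJJ' cursor=3
After op 7 (left): buf='VHXJJ' cursor=2
After op 8 (left): buf='VHXJJ' cursor=1
After op 9 (right): buf='VHXJJ' cursor=2

Answer: VHXJJ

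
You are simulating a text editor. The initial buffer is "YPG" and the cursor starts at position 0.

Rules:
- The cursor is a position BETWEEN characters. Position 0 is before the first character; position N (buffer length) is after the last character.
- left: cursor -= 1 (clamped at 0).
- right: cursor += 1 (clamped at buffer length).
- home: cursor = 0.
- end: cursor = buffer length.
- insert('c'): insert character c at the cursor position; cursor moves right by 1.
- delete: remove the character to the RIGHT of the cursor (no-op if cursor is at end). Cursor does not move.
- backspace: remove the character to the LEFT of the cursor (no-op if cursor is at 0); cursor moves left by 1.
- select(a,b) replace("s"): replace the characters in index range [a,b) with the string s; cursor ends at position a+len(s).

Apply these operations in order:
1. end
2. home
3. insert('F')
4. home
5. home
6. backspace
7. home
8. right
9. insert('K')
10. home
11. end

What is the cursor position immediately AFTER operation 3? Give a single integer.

After op 1 (end): buf='YPG' cursor=3
After op 2 (home): buf='YPG' cursor=0
After op 3 (insert('F')): buf='FYPG' cursor=1

Answer: 1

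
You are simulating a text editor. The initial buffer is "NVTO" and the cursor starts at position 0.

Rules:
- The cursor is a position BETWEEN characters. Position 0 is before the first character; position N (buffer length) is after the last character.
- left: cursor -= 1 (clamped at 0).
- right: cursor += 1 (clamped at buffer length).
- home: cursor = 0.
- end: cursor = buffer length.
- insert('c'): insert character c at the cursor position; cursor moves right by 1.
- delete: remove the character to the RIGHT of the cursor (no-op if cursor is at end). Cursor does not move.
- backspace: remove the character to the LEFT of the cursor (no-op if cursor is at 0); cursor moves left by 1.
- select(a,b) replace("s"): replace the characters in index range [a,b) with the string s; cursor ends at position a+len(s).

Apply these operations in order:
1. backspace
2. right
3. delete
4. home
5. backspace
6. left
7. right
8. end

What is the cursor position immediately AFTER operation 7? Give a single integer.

After op 1 (backspace): buf='NVTO' cursor=0
After op 2 (right): buf='NVTO' cursor=1
After op 3 (delete): buf='NTO' cursor=1
After op 4 (home): buf='NTO' cursor=0
After op 5 (backspace): buf='NTO' cursor=0
After op 6 (left): buf='NTO' cursor=0
After op 7 (right): buf='NTO' cursor=1

Answer: 1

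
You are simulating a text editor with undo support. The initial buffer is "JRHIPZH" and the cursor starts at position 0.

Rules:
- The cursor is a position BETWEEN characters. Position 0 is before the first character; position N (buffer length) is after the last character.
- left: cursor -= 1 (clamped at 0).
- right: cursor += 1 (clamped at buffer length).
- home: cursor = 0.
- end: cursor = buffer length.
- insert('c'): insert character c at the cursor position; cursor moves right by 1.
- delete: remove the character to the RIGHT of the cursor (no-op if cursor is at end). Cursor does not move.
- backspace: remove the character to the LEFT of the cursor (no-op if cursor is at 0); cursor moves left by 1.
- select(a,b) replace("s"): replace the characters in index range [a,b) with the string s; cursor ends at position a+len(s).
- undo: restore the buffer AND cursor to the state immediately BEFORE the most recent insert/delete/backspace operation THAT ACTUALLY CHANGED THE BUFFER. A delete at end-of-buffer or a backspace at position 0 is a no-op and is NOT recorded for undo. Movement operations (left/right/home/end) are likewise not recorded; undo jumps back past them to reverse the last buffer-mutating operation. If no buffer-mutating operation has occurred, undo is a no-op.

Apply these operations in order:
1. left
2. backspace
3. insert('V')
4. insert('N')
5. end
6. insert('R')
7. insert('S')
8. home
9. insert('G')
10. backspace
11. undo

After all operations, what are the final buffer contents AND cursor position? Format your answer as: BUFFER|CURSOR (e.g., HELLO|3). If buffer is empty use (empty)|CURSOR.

After op 1 (left): buf='JRHIPZH' cursor=0
After op 2 (backspace): buf='JRHIPZH' cursor=0
After op 3 (insert('V')): buf='VJRHIPZH' cursor=1
After op 4 (insert('N')): buf='VNJRHIPZH' cursor=2
After op 5 (end): buf='VNJRHIPZH' cursor=9
After op 6 (insert('R')): buf='VNJRHIPZHR' cursor=10
After op 7 (insert('S')): buf='VNJRHIPZHRS' cursor=11
After op 8 (home): buf='VNJRHIPZHRS' cursor=0
After op 9 (insert('G')): buf='GVNJRHIPZHRS' cursor=1
After op 10 (backspace): buf='VNJRHIPZHRS' cursor=0
After op 11 (undo): buf='GVNJRHIPZHRS' cursor=1

Answer: GVNJRHIPZHRS|1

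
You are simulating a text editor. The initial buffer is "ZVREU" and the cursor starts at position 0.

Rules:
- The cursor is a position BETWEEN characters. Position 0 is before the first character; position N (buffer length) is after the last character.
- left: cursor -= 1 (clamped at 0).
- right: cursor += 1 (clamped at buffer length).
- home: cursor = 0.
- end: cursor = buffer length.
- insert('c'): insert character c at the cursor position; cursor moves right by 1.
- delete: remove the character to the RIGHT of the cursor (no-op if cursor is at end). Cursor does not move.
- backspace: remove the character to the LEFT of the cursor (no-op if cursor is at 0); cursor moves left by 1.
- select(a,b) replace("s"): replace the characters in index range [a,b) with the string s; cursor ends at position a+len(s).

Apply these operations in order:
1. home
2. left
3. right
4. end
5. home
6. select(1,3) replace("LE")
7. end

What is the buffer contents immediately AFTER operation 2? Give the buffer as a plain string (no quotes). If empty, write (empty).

Answer: ZVREU

Derivation:
After op 1 (home): buf='ZVREU' cursor=0
After op 2 (left): buf='ZVREU' cursor=0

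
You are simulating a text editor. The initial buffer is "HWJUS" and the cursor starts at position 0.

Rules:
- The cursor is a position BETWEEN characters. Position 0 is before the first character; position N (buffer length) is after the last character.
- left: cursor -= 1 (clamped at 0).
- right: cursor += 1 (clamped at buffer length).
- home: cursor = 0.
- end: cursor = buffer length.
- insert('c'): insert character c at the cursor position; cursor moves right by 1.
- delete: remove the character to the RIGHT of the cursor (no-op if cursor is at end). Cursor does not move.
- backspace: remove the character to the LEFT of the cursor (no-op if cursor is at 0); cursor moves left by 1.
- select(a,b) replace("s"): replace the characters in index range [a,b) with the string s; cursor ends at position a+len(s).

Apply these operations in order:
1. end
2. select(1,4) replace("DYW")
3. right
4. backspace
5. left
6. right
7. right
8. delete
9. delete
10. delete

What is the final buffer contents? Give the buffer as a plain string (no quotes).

Answer: HDYW

Derivation:
After op 1 (end): buf='HWJUS' cursor=5
After op 2 (select(1,4) replace("DYW")): buf='HDYWS' cursor=4
After op 3 (right): buf='HDYWS' cursor=5
After op 4 (backspace): buf='HDYW' cursor=4
After op 5 (left): buf='HDYW' cursor=3
After op 6 (right): buf='HDYW' cursor=4
After op 7 (right): buf='HDYW' cursor=4
After op 8 (delete): buf='HDYW' cursor=4
After op 9 (delete): buf='HDYW' cursor=4
After op 10 (delete): buf='HDYW' cursor=4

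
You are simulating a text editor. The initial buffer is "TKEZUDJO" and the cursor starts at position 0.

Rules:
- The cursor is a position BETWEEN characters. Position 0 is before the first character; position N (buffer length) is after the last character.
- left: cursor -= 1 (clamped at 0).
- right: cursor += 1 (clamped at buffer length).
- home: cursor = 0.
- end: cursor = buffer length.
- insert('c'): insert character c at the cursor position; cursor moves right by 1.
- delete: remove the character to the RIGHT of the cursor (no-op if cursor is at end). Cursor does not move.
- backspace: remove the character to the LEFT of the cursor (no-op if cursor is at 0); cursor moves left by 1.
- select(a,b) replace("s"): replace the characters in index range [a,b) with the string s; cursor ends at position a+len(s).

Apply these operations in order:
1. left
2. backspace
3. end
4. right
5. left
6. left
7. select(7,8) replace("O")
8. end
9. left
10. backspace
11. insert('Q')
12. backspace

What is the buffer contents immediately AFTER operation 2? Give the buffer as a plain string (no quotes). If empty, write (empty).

After op 1 (left): buf='TKEZUDJO' cursor=0
After op 2 (backspace): buf='TKEZUDJO' cursor=0

Answer: TKEZUDJO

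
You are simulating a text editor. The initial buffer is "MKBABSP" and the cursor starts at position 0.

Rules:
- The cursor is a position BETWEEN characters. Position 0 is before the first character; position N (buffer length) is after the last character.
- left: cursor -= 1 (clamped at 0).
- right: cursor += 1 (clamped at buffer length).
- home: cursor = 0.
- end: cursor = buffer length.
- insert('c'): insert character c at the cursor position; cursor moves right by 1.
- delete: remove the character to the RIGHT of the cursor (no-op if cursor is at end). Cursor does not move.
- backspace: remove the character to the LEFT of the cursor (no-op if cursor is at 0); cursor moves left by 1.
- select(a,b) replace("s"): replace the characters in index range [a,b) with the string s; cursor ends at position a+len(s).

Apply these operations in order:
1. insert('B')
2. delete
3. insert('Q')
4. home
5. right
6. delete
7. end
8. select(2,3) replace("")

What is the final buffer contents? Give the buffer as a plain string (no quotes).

Answer: BKABSP

Derivation:
After op 1 (insert('B')): buf='BMKBABSP' cursor=1
After op 2 (delete): buf='BKBABSP' cursor=1
After op 3 (insert('Q')): buf='BQKBABSP' cursor=2
After op 4 (home): buf='BQKBABSP' cursor=0
After op 5 (right): buf='BQKBABSP' cursor=1
After op 6 (delete): buf='BKBABSP' cursor=1
After op 7 (end): buf='BKBABSP' cursor=7
After op 8 (select(2,3) replace("")): buf='BKABSP' cursor=2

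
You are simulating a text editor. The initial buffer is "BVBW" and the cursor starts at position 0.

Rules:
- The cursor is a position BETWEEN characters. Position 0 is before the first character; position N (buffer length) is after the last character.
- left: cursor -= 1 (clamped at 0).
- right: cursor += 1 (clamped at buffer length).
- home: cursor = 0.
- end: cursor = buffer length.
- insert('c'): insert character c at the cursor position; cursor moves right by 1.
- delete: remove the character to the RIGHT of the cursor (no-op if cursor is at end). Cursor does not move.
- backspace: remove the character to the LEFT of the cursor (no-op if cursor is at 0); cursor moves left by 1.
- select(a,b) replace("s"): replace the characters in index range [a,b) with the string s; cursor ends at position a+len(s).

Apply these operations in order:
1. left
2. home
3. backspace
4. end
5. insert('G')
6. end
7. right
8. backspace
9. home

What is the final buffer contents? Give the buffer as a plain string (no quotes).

After op 1 (left): buf='BVBW' cursor=0
After op 2 (home): buf='BVBW' cursor=0
After op 3 (backspace): buf='BVBW' cursor=0
After op 4 (end): buf='BVBW' cursor=4
After op 5 (insert('G')): buf='BVBWG' cursor=5
After op 6 (end): buf='BVBWG' cursor=5
After op 7 (right): buf='BVBWG' cursor=5
After op 8 (backspace): buf='BVBW' cursor=4
After op 9 (home): buf='BVBW' cursor=0

Answer: BVBW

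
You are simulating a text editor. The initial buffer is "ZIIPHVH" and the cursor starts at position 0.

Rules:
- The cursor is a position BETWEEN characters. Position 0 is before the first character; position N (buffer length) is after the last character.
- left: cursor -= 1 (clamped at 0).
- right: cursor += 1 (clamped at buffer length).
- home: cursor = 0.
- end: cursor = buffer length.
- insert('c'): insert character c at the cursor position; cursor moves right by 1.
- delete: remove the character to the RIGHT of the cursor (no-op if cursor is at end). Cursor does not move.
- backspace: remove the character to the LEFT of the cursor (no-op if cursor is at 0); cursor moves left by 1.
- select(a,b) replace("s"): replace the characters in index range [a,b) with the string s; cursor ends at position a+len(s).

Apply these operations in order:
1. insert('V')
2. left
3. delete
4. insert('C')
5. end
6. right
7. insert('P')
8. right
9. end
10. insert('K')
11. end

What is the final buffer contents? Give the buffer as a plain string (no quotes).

Answer: CZIIPHVHPK

Derivation:
After op 1 (insert('V')): buf='VZIIPHVH' cursor=1
After op 2 (left): buf='VZIIPHVH' cursor=0
After op 3 (delete): buf='ZIIPHVH' cursor=0
After op 4 (insert('C')): buf='CZIIPHVH' cursor=1
After op 5 (end): buf='CZIIPHVH' cursor=8
After op 6 (right): buf='CZIIPHVH' cursor=8
After op 7 (insert('P')): buf='CZIIPHVHP' cursor=9
After op 8 (right): buf='CZIIPHVHP' cursor=9
After op 9 (end): buf='CZIIPHVHP' cursor=9
After op 10 (insert('K')): buf='CZIIPHVHPK' cursor=10
After op 11 (end): buf='CZIIPHVHPK' cursor=10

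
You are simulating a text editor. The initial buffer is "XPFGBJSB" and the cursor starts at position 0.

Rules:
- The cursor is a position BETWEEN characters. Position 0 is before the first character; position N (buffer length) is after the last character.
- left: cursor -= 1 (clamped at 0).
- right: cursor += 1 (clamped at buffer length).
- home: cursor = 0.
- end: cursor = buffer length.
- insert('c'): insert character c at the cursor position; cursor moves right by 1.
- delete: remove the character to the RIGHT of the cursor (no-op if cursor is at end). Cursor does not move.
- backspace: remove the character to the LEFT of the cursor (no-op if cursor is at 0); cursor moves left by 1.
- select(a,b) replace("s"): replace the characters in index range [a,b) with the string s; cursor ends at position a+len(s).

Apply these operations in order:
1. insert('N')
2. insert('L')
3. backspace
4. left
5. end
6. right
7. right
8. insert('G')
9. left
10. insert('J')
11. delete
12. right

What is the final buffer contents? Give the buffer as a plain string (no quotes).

Answer: NXPFGBJSBJ

Derivation:
After op 1 (insert('N')): buf='NXPFGBJSB' cursor=1
After op 2 (insert('L')): buf='NLXPFGBJSB' cursor=2
After op 3 (backspace): buf='NXPFGBJSB' cursor=1
After op 4 (left): buf='NXPFGBJSB' cursor=0
After op 5 (end): buf='NXPFGBJSB' cursor=9
After op 6 (right): buf='NXPFGBJSB' cursor=9
After op 7 (right): buf='NXPFGBJSB' cursor=9
After op 8 (insert('G')): buf='NXPFGBJSBG' cursor=10
After op 9 (left): buf='NXPFGBJSBG' cursor=9
After op 10 (insert('J')): buf='NXPFGBJSBJG' cursor=10
After op 11 (delete): buf='NXPFGBJSBJ' cursor=10
After op 12 (right): buf='NXPFGBJSBJ' cursor=10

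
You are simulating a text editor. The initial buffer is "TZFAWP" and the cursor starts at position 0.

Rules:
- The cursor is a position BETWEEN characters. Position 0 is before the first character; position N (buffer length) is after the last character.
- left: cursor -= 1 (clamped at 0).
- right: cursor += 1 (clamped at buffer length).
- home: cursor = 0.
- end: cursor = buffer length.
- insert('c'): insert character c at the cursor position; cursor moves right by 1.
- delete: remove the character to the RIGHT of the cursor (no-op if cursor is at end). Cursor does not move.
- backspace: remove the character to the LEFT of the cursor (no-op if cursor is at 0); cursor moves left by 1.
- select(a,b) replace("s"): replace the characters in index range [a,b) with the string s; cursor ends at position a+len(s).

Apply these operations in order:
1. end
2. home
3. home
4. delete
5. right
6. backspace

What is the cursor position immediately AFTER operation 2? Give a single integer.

After op 1 (end): buf='TZFAWP' cursor=6
After op 2 (home): buf='TZFAWP' cursor=0

Answer: 0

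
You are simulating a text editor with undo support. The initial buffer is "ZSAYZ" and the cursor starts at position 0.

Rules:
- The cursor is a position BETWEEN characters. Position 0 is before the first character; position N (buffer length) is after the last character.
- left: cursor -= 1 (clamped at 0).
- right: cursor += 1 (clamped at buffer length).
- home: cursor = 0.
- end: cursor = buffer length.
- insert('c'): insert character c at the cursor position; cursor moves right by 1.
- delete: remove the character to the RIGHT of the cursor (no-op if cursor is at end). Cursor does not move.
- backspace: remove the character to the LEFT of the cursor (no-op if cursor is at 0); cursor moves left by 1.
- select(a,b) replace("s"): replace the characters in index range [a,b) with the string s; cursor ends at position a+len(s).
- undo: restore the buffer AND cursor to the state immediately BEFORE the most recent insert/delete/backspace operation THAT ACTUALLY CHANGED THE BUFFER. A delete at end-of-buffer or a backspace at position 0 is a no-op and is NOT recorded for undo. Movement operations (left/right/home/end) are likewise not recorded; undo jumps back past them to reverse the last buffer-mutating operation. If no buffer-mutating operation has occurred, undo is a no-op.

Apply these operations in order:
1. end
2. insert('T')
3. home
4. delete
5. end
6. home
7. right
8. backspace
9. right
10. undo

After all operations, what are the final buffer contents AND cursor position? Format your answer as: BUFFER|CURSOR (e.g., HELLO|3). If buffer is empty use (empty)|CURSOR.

Answer: SAYZT|1

Derivation:
After op 1 (end): buf='ZSAYZ' cursor=5
After op 2 (insert('T')): buf='ZSAYZT' cursor=6
After op 3 (home): buf='ZSAYZT' cursor=0
After op 4 (delete): buf='SAYZT' cursor=0
After op 5 (end): buf='SAYZT' cursor=5
After op 6 (home): buf='SAYZT' cursor=0
After op 7 (right): buf='SAYZT' cursor=1
After op 8 (backspace): buf='AYZT' cursor=0
After op 9 (right): buf='AYZT' cursor=1
After op 10 (undo): buf='SAYZT' cursor=1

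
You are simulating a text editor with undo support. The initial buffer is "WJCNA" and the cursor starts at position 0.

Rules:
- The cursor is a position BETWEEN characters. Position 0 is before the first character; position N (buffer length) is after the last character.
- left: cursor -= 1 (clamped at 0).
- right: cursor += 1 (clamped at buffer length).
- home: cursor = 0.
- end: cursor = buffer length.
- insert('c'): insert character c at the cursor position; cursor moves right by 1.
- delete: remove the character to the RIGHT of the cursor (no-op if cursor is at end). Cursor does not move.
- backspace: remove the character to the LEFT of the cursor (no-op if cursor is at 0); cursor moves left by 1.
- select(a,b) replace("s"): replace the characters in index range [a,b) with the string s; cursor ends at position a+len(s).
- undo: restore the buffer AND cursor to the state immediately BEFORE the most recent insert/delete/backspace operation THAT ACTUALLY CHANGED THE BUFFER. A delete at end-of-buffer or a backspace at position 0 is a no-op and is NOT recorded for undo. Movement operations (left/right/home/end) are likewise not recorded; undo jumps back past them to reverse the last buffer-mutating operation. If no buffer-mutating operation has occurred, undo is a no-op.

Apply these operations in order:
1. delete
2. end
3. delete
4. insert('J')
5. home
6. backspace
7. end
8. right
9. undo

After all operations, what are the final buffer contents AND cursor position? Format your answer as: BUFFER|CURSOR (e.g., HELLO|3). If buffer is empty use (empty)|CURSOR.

After op 1 (delete): buf='JCNA' cursor=0
After op 2 (end): buf='JCNA' cursor=4
After op 3 (delete): buf='JCNA' cursor=4
After op 4 (insert('J')): buf='JCNAJ' cursor=5
After op 5 (home): buf='JCNAJ' cursor=0
After op 6 (backspace): buf='JCNAJ' cursor=0
After op 7 (end): buf='JCNAJ' cursor=5
After op 8 (right): buf='JCNAJ' cursor=5
After op 9 (undo): buf='JCNA' cursor=4

Answer: JCNA|4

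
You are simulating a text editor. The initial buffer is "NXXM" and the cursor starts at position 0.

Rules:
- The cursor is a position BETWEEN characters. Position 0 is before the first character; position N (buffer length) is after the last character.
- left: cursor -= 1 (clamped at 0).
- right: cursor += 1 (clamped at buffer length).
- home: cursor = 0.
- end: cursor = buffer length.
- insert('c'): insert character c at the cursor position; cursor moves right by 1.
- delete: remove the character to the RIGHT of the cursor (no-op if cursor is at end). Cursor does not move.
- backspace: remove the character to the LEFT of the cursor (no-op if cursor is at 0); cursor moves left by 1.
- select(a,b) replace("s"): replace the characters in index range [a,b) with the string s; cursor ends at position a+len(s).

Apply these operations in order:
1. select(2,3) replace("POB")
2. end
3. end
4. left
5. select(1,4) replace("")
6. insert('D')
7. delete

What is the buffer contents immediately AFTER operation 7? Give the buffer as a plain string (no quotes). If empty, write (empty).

After op 1 (select(2,3) replace("POB")): buf='NXPOBM' cursor=5
After op 2 (end): buf='NXPOBM' cursor=6
After op 3 (end): buf='NXPOBM' cursor=6
After op 4 (left): buf='NXPOBM' cursor=5
After op 5 (select(1,4) replace("")): buf='NBM' cursor=1
After op 6 (insert('D')): buf='NDBM' cursor=2
After op 7 (delete): buf='NDM' cursor=2

Answer: NDM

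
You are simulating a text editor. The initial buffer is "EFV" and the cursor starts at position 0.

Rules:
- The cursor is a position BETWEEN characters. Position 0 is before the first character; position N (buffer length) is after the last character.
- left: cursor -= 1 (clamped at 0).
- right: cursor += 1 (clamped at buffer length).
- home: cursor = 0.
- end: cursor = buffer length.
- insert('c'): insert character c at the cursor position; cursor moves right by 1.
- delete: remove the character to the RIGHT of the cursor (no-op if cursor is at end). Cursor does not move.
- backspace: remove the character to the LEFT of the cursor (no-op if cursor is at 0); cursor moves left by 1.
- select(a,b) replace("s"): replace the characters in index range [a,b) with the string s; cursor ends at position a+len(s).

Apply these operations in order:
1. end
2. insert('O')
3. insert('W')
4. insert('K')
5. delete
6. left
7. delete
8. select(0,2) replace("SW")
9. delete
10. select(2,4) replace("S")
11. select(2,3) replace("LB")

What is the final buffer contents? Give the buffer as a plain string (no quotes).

After op 1 (end): buf='EFV' cursor=3
After op 2 (insert('O')): buf='EFVO' cursor=4
After op 3 (insert('W')): buf='EFVOW' cursor=5
After op 4 (insert('K')): buf='EFVOWK' cursor=6
After op 5 (delete): buf='EFVOWK' cursor=6
After op 6 (left): buf='EFVOWK' cursor=5
After op 7 (delete): buf='EFVOW' cursor=5
After op 8 (select(0,2) replace("SW")): buf='SWVOW' cursor=2
After op 9 (delete): buf='SWOW' cursor=2
After op 10 (select(2,4) replace("S")): buf='SWS' cursor=3
After op 11 (select(2,3) replace("LB")): buf='SWLB' cursor=4

Answer: SWLB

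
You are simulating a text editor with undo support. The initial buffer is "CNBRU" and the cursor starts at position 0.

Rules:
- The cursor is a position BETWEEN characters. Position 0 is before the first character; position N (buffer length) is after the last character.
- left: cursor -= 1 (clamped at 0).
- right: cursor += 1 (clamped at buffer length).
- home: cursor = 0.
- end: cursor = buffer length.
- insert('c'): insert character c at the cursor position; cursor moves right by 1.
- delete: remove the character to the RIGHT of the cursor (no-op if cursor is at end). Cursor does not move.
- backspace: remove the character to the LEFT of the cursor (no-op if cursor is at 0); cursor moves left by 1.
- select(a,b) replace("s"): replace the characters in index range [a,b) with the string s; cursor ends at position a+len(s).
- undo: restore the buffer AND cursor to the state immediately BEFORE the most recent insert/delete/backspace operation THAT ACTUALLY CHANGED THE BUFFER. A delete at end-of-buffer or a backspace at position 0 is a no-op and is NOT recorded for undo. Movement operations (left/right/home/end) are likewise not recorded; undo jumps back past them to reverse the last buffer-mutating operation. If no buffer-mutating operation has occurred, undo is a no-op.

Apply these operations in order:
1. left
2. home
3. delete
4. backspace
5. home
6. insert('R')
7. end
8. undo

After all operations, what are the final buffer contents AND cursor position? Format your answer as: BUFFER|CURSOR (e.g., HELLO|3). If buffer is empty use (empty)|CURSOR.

Answer: NBRU|0

Derivation:
After op 1 (left): buf='CNBRU' cursor=0
After op 2 (home): buf='CNBRU' cursor=0
After op 3 (delete): buf='NBRU' cursor=0
After op 4 (backspace): buf='NBRU' cursor=0
After op 5 (home): buf='NBRU' cursor=0
After op 6 (insert('R')): buf='RNBRU' cursor=1
After op 7 (end): buf='RNBRU' cursor=5
After op 8 (undo): buf='NBRU' cursor=0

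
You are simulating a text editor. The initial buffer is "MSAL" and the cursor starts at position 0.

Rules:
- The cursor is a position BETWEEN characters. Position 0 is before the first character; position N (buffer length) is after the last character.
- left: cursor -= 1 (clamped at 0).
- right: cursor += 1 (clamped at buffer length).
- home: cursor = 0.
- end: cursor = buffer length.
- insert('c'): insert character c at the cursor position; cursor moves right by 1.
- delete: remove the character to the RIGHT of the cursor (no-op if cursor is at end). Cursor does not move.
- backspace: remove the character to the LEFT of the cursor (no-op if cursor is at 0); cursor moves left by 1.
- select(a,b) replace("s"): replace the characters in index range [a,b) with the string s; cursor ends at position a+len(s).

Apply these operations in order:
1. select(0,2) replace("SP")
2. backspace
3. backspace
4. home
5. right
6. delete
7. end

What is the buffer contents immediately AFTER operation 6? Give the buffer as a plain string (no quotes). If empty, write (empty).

After op 1 (select(0,2) replace("SP")): buf='SPAL' cursor=2
After op 2 (backspace): buf='SAL' cursor=1
After op 3 (backspace): buf='AL' cursor=0
After op 4 (home): buf='AL' cursor=0
After op 5 (right): buf='AL' cursor=1
After op 6 (delete): buf='A' cursor=1

Answer: A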